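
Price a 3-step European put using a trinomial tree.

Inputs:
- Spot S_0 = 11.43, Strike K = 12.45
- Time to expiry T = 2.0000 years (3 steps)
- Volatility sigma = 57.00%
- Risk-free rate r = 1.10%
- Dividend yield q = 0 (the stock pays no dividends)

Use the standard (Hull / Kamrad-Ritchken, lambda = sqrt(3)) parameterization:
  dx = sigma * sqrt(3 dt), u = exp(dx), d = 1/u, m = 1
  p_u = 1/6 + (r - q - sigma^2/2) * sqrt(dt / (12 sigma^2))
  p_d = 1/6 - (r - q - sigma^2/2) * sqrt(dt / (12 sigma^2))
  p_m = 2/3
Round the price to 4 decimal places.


Answer: Price = V(0,0) = 3.8865

Derivation:
dt = T/N = 0.666667; dx = sigma*sqrt(3*dt) = 0.806102
u = exp(dx) = 2.239162; d = 1/u = 0.446596
p_u = 0.104040, p_m = 0.666667, p_d = 0.229293
Discount per step: exp(-r*dt) = 0.992693
Stock lattice S(k, j) with j the centered position index:
  k=0: S(0,+0) = 11.4300
  k=1: S(1,-1) = 5.1046; S(1,+0) = 11.4300; S(1,+1) = 25.5936
  k=2: S(2,-2) = 2.2797; S(2,-1) = 5.1046; S(2,+0) = 11.4300; S(2,+1) = 25.5936; S(2,+2) = 57.3083
  k=3: S(3,-3) = 1.0181; S(3,-2) = 2.2797; S(3,-1) = 5.1046; S(3,+0) = 11.4300; S(3,+1) = 25.5936; S(3,+2) = 57.3083; S(3,+3) = 128.3225
Terminal payoffs V(N, j) = max(K - S_T, 0):
  V(3,-3) = 11.431902; V(3,-2) = 10.170313; V(3,-1) = 7.345412; V(3,+0) = 1.020000; V(3,+1) = 0.000000; V(3,+2) = 0.000000; V(3,+3) = 0.000000
Backward induction: V(k, j) = exp(-r*dt) * [p_u * V(k+1, j+1) + p_m * V(k+1, j) + p_d * V(k+1, j-1)]
  V(2,-2) = exp(-r*dt) * [p_u*7.345412 + p_m*10.170313 + p_d*11.431902] = 10.091408
  V(2,-1) = exp(-r*dt) * [p_u*1.020000 + p_m*7.345412 + p_d*10.170313] = 7.281452
  V(2,+0) = exp(-r*dt) * [p_u*0.000000 + p_m*1.020000 + p_d*7.345412] = 2.346978
  V(2,+1) = exp(-r*dt) * [p_u*0.000000 + p_m*0.000000 + p_d*1.020000] = 0.232170
  V(2,+2) = exp(-r*dt) * [p_u*0.000000 + p_m*0.000000 + p_d*0.000000] = 0.000000
  V(1,-1) = exp(-r*dt) * [p_u*2.346978 + p_m*7.281452 + p_d*10.091408] = 7.358214
  V(1,+0) = exp(-r*dt) * [p_u*0.232170 + p_m*2.346978 + p_d*7.281452] = 3.234587
  V(1,+1) = exp(-r*dt) * [p_u*0.000000 + p_m*0.232170 + p_d*2.346978] = 0.687863
  V(0,+0) = exp(-r*dt) * [p_u*0.687863 + p_m*3.234587 + p_d*7.358214] = 3.886539


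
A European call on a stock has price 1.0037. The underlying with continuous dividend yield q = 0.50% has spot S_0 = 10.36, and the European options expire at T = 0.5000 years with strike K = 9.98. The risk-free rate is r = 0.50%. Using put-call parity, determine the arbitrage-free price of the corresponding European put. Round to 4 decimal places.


Put-call parity: C - P = S_0 * exp(-qT) - K * exp(-rT).
S_0 * exp(-qT) = 10.3600 * 0.99750312 = 10.33413235
K * exp(-rT) = 9.9800 * 0.99750312 = 9.95508116
P = C - S*exp(-qT) + K*exp(-rT)
P = 1.0037 - 10.33413235 + 9.95508116 = 0.6246

Answer: Put price = 0.6246


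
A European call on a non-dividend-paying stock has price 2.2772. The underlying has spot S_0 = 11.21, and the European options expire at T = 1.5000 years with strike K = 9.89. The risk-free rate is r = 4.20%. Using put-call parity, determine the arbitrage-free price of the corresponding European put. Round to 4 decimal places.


Answer: Put price = 0.3534

Derivation:
Put-call parity: C - P = S_0 * exp(-qT) - K * exp(-rT).
S_0 * exp(-qT) = 11.2100 * 1.00000000 = 11.21000000
K * exp(-rT) = 9.8900 * 0.93894347 = 9.28615095
P = C - S*exp(-qT) + K*exp(-rT)
P = 2.2772 - 11.21000000 + 9.28615095 = 0.3534


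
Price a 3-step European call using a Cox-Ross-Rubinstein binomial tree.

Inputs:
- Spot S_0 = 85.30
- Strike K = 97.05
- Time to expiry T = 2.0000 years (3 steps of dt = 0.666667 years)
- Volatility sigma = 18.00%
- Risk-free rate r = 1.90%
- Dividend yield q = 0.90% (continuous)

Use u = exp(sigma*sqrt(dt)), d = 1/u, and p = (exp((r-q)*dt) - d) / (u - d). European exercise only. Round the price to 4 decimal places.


dt = T/N = 0.666667
u = exp(sigma*sqrt(dt)) = 1.158319; d = 1/u = 0.863320
p = (exp((r-q)*dt) - d) / (u - d) = 0.485998
Discount per step: exp(-r*dt) = 0.987413
Stock lattice S(k, i) with i counting down-moves:
  k=0: S(0,0) = 85.3000
  k=1: S(1,0) = 98.8046; S(1,1) = 73.6412
  k=2: S(2,0) = 114.4472; S(2,1) = 85.3000; S(2,2) = 63.5760
  k=3: S(3,0) = 132.5663; S(3,1) = 98.8046; S(3,2) = 73.6412; S(3,3) = 54.8864
Terminal payoffs V(N, i) = max(S_T - K, 0):
  V(3,0) = 35.516262; V(3,1) = 1.754568; V(3,2) = 0.000000; V(3,3) = 0.000000
Backward induction: V(k, i) = exp(-r*dt) * [p * V(k+1, i) + (1-p) * V(k+1, i+1)].
  V(2,0) = exp(-r*dt) * [p*35.516262 + (1-p)*1.754568] = 17.934079
  V(2,1) = exp(-r*dt) * [p*1.754568 + (1-p)*0.000000] = 0.841984
  V(2,2) = exp(-r*dt) * [p*0.000000 + (1-p)*0.000000] = 0.000000
  V(1,0) = exp(-r*dt) * [p*17.934079 + (1-p)*0.841984] = 9.033558
  V(1,1) = exp(-r*dt) * [p*0.841984 + (1-p)*0.000000] = 0.404052
  V(0,0) = exp(-r*dt) * [p*9.033558 + (1-p)*0.404052] = 4.540102

Answer: Price = V(0,0) = 4.5401


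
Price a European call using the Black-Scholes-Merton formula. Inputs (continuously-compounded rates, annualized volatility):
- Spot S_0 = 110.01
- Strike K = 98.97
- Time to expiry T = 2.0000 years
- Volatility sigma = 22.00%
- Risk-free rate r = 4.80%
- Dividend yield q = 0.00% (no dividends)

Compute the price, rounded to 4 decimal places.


Answer: Price = 24.8872

Derivation:
d1 = (ln(S/K) + (r - q + 0.5*sigma^2) * T) / (sigma * sqrt(T)) = 0.80402700
d2 = d1 - sigma * sqrt(T) = 0.49290002
exp(-rT) = 0.90846402; exp(-qT) = 1.00000000
C = S_0 * exp(-qT) * N(d1) - K * exp(-rT) * N(d2)
N(d1) = 0.78930931; N(d2) = 0.68895838
C = 110.0100 * 1.00000000 * 0.78930931 - 98.9700 * 0.90846402 * 0.68895838 = 24.8872


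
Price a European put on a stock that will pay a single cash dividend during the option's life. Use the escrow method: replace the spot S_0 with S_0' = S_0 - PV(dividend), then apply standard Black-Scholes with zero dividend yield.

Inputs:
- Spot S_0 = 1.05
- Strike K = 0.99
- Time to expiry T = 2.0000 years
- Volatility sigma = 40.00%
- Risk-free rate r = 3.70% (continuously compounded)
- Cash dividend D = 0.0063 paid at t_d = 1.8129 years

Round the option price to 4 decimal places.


Answer: Price = 0.1616

Derivation:
PV(D) = D * exp(-r * t_d) = 0.0063 * 0.93512291 = 0.00589127
S_0' = S_0 - PV(D) = 1.0500 - 0.00589127 = 1.04410873
d1 = (ln(S_0'/K) + (r + sigma^2/2)*T) / (sigma*sqrt(T)) = 0.50772735
d2 = d1 - sigma*sqrt(T) = -0.05795807
exp(-rT) = 0.92867169
N(-d1) = 0.30582228; N(-d2) = 0.52310899
P = K * exp(-rT) * N(-d2) - S_0' * N(-d1) = 0.9900 * 0.92867169 * 0.52310899 - 1.04410873 * 0.30582228 = 0.1616


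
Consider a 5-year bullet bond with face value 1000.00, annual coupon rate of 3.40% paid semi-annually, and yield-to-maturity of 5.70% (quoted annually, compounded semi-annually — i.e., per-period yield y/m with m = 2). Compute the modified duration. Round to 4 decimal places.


Answer: Modified duration = 4.4884

Derivation:
Coupon per period c = face * coupon_rate / m = 17.000000
Periods per year m = 2; per-period yield y/m = 0.028500
Number of cashflows N = 10
Cashflows (t years, CF_t, discount factor 1/(1+y/m)^(m*t), PV):
  t = 0.5000: CF_t = 17.000000, DF = 0.972290, PV = 16.528926
  t = 1.0000: CF_t = 17.000000, DF = 0.945347, PV = 16.070905
  t = 1.5000: CF_t = 17.000000, DF = 0.919152, PV = 15.625576
  t = 2.0000: CF_t = 17.000000, DF = 0.893682, PV = 15.192587
  t = 2.5000: CF_t = 17.000000, DF = 0.868917, PV = 14.771597
  t = 3.0000: CF_t = 17.000000, DF = 0.844840, PV = 14.362272
  t = 3.5000: CF_t = 17.000000, DF = 0.821429, PV = 13.964290
  t = 4.0000: CF_t = 17.000000, DF = 0.798667, PV = 13.577336
  t = 4.5000: CF_t = 17.000000, DF = 0.776536, PV = 13.201104
  t = 5.0000: CF_t = 1017.000000, DF = 0.755018, PV = 767.852836
Price P = sum_t PV_t = 901.147428
First compute Macaulay numerator sum_t t * PV_t:
  t * PV_t at t = 0.5000: 8.264463
  t * PV_t at t = 1.0000: 16.070905
  t * PV_t at t = 1.5000: 23.438364
  t * PV_t at t = 2.0000: 30.385174
  t * PV_t at t = 2.5000: 36.928992
  t * PV_t at t = 3.0000: 43.086816
  t * PV_t at t = 3.5000: 48.875014
  t * PV_t at t = 4.0000: 54.309342
  t * PV_t at t = 4.5000: 59.404969
  t * PV_t at t = 5.0000: 3839.264180
Macaulay duration D = 4160.028218 / 901.147428 = 4.616368
Modified duration = D / (1 + y/m) = 4.616368 / (1 + 0.028500) = 4.488447


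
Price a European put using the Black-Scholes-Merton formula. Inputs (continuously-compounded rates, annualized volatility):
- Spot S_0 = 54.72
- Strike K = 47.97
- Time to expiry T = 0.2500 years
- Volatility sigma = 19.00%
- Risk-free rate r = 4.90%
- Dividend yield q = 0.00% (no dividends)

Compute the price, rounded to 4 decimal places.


d1 = (ln(S/K) + (r - q + 0.5*sigma^2) * T) / (sigma * sqrt(T)) = 1.56227324
d2 = d1 - sigma * sqrt(T) = 1.46727324
exp(-rT) = 0.98782473; exp(-qT) = 1.00000000
P = K * exp(-rT) * N(-d2) - S_0 * exp(-qT) * N(-d1)
N(-d1) = 0.05911182; N(-d2) = 0.07115087
P = 47.9700 * 0.98782473 * 0.07115087 - 54.7200 * 1.00000000 * 0.05911182 = 0.1370

Answer: Price = 0.1370


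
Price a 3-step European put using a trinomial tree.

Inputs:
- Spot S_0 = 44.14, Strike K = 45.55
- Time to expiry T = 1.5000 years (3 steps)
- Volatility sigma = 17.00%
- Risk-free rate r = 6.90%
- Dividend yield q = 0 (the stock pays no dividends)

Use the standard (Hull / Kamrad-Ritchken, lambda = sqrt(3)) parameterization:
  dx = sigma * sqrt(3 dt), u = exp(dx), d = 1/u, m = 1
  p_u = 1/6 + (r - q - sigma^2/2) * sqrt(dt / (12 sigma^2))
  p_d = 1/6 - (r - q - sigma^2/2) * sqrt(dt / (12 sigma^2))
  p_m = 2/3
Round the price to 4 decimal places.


dt = T/N = 0.500000; dx = sigma*sqrt(3*dt) = 0.208207
u = exp(dx) = 1.231468; d = 1/u = 0.812039
p_u = 0.232167, p_m = 0.666667, p_d = 0.101167
Discount per step: exp(-r*dt) = 0.966088
Stock lattice S(k, j) with j the centered position index:
  k=0: S(0,+0) = 44.1400
  k=1: S(1,-1) = 35.8434; S(1,+0) = 44.1400; S(1,+1) = 54.3570
  k=2: S(2,-2) = 29.1063; S(2,-1) = 35.8434; S(2,+0) = 44.1400; S(2,+1) = 54.3570; S(2,+2) = 66.9389
  k=3: S(3,-3) = 23.6354; S(3,-2) = 29.1063; S(3,-1) = 35.8434; S(3,+0) = 44.1400; S(3,+1) = 54.3570; S(3,+2) = 66.9389; S(3,+3) = 82.4330
Terminal payoffs V(N, j) = max(K - S_T, 0):
  V(3,-3) = 21.914578; V(3,-2) = 16.443744; V(3,-1) = 9.706588; V(3,+0) = 1.410000; V(3,+1) = 0.000000; V(3,+2) = 0.000000; V(3,+3) = 0.000000
Backward induction: V(k, j) = exp(-r*dt) * [p_u * V(k+1, j+1) + p_m * V(k+1, j) + p_d * V(k+1, j-1)]
  V(2,-2) = exp(-r*dt) * [p_u*9.706588 + p_m*16.443744 + p_d*21.914578] = 14.909708
  V(2,-1) = exp(-r*dt) * [p_u*1.410000 + p_m*9.706588 + p_d*16.443744] = 8.175016
  V(2,+0) = exp(-r*dt) * [p_u*0.000000 + p_m*1.410000 + p_d*9.706588] = 1.856807
  V(2,+1) = exp(-r*dt) * [p_u*0.000000 + p_m*0.000000 + p_d*1.410000] = 0.137808
  V(2,+2) = exp(-r*dt) * [p_u*0.000000 + p_m*0.000000 + p_d*0.000000] = 0.000000
  V(1,-1) = exp(-r*dt) * [p_u*1.856807 + p_m*8.175016 + p_d*14.909708] = 7.138878
  V(1,+0) = exp(-r*dt) * [p_u*0.137808 + p_m*1.856807 + p_d*8.175016] = 2.025797
  V(1,+1) = exp(-r*dt) * [p_u*0.000000 + p_m*0.137808 + p_d*1.856807] = 0.270233
  V(0,+0) = exp(-r*dt) * [p_u*0.270233 + p_m*2.025797 + p_d*7.138878] = 2.063070

Answer: Price = V(0,0) = 2.0631


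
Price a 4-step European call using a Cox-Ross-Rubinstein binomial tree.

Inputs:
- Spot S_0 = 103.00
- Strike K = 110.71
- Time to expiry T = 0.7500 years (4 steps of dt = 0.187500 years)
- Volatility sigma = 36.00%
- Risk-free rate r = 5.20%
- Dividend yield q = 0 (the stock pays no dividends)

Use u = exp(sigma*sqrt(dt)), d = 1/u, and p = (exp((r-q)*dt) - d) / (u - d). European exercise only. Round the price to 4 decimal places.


dt = T/N = 0.187500
u = exp(sigma*sqrt(dt)) = 1.168691; d = 1/u = 0.855658
p = (exp((r-q)*dt) - d) / (u - d) = 0.492407
Discount per step: exp(-r*dt) = 0.990297
Stock lattice S(k, i) with i counting down-moves:
  k=0: S(0,0) = 103.0000
  k=1: S(1,0) = 120.3752; S(1,1) = 88.1328
  k=2: S(2,0) = 140.6815; S(2,1) = 103.0000; S(2,2) = 75.4115
  k=3: S(3,0) = 164.4132; S(3,1) = 120.3752; S(3,2) = 88.1328; S(3,3) = 64.5265
  k=4: S(4,0) = 192.1483; S(4,1) = 140.6815; S(4,2) = 103.0000; S(4,3) = 75.4115; S(4,4) = 55.2126
Terminal payoffs V(N, i) = max(S_T - K, 0):
  V(4,0) = 81.438263; V(4,1) = 29.971453; V(4,2) = 0.000000; V(4,3) = 0.000000; V(4,4) = 0.000000
Backward induction: V(k, i) = exp(-r*dt) * [p * V(k+1, i) + (1-p) * V(k+1, i+1)].
  V(3,0) = exp(-r*dt) * [p*81.438263 + (1-p)*29.971453] = 54.777367
  V(3,1) = exp(-r*dt) * [p*29.971453 + (1-p)*0.000000] = 14.614953
  V(3,2) = exp(-r*dt) * [p*0.000000 + (1-p)*0.000000] = 0.000000
  V(3,3) = exp(-r*dt) * [p*0.000000 + (1-p)*0.000000] = 0.000000
  V(2,0) = exp(-r*dt) * [p*54.777367 + (1-p)*14.614953] = 34.057512
  V(2,1) = exp(-r*dt) * [p*14.614953 + (1-p)*0.000000] = 7.126677
  V(2,2) = exp(-r*dt) * [p*0.000000 + (1-p)*0.000000] = 0.000000
  V(1,0) = exp(-r*dt) * [p*34.057512 + (1-p)*7.126677] = 20.189789
  V(1,1) = exp(-r*dt) * [p*7.126677 + (1-p)*0.000000] = 3.475175
  V(0,0) = exp(-r*dt) * [p*20.189789 + (1-p)*3.475175] = 11.591989

Answer: Price = V(0,0) = 11.5920


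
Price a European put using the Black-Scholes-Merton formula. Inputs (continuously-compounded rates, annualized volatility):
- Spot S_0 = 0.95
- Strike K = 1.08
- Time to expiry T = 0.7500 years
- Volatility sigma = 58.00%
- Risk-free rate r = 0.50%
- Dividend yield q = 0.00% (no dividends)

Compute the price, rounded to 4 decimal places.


d1 = (ln(S/K) + (r - q + 0.5*sigma^2) * T) / (sigma * sqrt(T)) = 0.00327629
d2 = d1 - sigma * sqrt(T) = -0.49901844
exp(-rT) = 0.99625702; exp(-qT) = 1.00000000
P = K * exp(-rT) * N(-d2) - S_0 * exp(-qT) * N(-d1)
N(-d1) = 0.49869295; N(-d2) = 0.69111680
P = 1.0800 * 0.99625702 * 0.69111680 - 0.9500 * 1.00000000 * 0.49869295 = 0.2699

Answer: Price = 0.2699


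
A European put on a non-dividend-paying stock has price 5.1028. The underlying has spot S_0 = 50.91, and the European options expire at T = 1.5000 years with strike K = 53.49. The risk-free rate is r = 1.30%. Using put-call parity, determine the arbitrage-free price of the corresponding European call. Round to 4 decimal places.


Answer: Call price = 3.5558

Derivation:
Put-call parity: C - P = S_0 * exp(-qT) - K * exp(-rT).
S_0 * exp(-qT) = 50.9100 * 1.00000000 = 50.91000000
K * exp(-rT) = 53.4900 * 0.98068890 = 52.45704900
C = P + S*exp(-qT) - K*exp(-rT)
C = 5.1028 + 50.91000000 - 52.45704900 = 3.5558


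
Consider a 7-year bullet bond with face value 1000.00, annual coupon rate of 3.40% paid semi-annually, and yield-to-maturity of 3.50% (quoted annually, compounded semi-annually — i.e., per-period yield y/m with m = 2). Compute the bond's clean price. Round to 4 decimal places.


Answer: Price = 993.8390

Derivation:
Coupon per period c = face * coupon_rate / m = 17.000000
Periods per year m = 2; per-period yield y/m = 0.017500
Number of cashflows N = 14
Cashflows (t years, CF_t, discount factor 1/(1+y/m)^(m*t), PV):
  t = 0.5000: CF_t = 17.000000, DF = 0.982801, PV = 16.707617
  t = 1.0000: CF_t = 17.000000, DF = 0.965898, PV = 16.420262
  t = 1.5000: CF_t = 17.000000, DF = 0.949285, PV = 16.137850
  t = 2.0000: CF_t = 17.000000, DF = 0.932959, PV = 15.860295
  t = 2.5000: CF_t = 17.000000, DF = 0.916913, PV = 15.587513
  t = 3.0000: CF_t = 17.000000, DF = 0.901143, PV = 15.319423
  t = 3.5000: CF_t = 17.000000, DF = 0.885644, PV = 15.055944
  t = 4.0000: CF_t = 17.000000, DF = 0.870412, PV = 14.796997
  t = 4.5000: CF_t = 17.000000, DF = 0.855441, PV = 14.542503
  t = 5.0000: CF_t = 17.000000, DF = 0.840729, PV = 14.292386
  t = 5.5000: CF_t = 17.000000, DF = 0.826269, PV = 14.046571
  t = 6.0000: CF_t = 17.000000, DF = 0.812058, PV = 13.804984
  t = 6.5000: CF_t = 17.000000, DF = 0.798091, PV = 13.567552
  t = 7.0000: CF_t = 1017.000000, DF = 0.784365, PV = 797.699101
Price P = sum_t PV_t = 993.838997


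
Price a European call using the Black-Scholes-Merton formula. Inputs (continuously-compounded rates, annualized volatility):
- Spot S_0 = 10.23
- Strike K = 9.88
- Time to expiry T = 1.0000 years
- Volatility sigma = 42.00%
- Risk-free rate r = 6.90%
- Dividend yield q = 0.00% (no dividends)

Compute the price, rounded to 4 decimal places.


d1 = (ln(S/K) + (r - q + 0.5*sigma^2) * T) / (sigma * sqrt(T)) = 0.45717159
d2 = d1 - sigma * sqrt(T) = 0.03717159
exp(-rT) = 0.93332668; exp(-qT) = 1.00000000
C = S_0 * exp(-qT) * N(d1) - K * exp(-rT) * N(d2)
N(d1) = 0.67622614; N(d2) = 0.51482590
C = 10.2300 * 1.00000000 * 0.67622614 - 9.8800 * 0.93332668 * 0.51482590 = 2.1704

Answer: Price = 2.1704


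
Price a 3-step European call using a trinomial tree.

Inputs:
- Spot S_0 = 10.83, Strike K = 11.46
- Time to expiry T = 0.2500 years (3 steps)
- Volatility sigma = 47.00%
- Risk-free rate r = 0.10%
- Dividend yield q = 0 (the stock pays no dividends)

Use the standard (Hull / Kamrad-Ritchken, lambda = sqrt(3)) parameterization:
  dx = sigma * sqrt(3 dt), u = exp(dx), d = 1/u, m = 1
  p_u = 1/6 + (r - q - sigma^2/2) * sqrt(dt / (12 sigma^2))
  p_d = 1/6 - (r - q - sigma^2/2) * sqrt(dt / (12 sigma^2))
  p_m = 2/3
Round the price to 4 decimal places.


dt = T/N = 0.083333; dx = sigma*sqrt(3*dt) = 0.235000
u = exp(dx) = 1.264909; d = 1/u = 0.790571
p_u = 0.147261, p_m = 0.666667, p_d = 0.186073
Discount per step: exp(-r*dt) = 0.999917
Stock lattice S(k, j) with j the centered position index:
  k=0: S(0,+0) = 10.8300
  k=1: S(1,-1) = 8.5619; S(1,+0) = 10.8300; S(1,+1) = 13.6990
  k=2: S(2,-2) = 6.7688; S(2,-1) = 8.5619; S(2,+0) = 10.8300; S(2,+1) = 13.6990; S(2,+2) = 17.3279
  k=3: S(3,-3) = 5.3512; S(3,-2) = 6.7688; S(3,-1) = 8.5619; S(3,+0) = 10.8300; S(3,+1) = 13.6990; S(3,+2) = 17.3279; S(3,+3) = 21.9183
Terminal payoffs V(N, j) = max(S_T - K, 0):
  V(3,-3) = 0.000000; V(3,-2) = 0.000000; V(3,-1) = 0.000000; V(3,+0) = 0.000000; V(3,+1) = 2.238962; V(3,+2) = 5.867937; V(3,+3) = 10.458260
Backward induction: V(k, j) = exp(-r*dt) * [p_u * V(k+1, j+1) + p_m * V(k+1, j) + p_d * V(k+1, j-1)]
  V(2,-2) = exp(-r*dt) * [p_u*0.000000 + p_m*0.000000 + p_d*0.000000] = 0.000000
  V(2,-1) = exp(-r*dt) * [p_u*0.000000 + p_m*0.000000 + p_d*0.000000] = 0.000000
  V(2,+0) = exp(-r*dt) * [p_u*2.238962 + p_m*0.000000 + p_d*0.000000] = 0.329683
  V(2,+1) = exp(-r*dt) * [p_u*5.867937 + p_m*2.238962 + p_d*0.000000] = 2.356561
  V(2,+2) = exp(-r*dt) * [p_u*10.458260 + p_m*5.867937 + p_d*2.238962] = 5.868169
  V(1,-1) = exp(-r*dt) * [p_u*0.329683 + p_m*0.000000 + p_d*0.000000] = 0.048545
  V(1,+0) = exp(-r*dt) * [p_u*2.356561 + p_m*0.329683 + p_d*0.000000] = 0.566770
  V(1,+1) = exp(-r*dt) * [p_u*5.868169 + p_m*2.356561 + p_d*0.329683] = 2.496328
  V(0,+0) = exp(-r*dt) * [p_u*2.496328 + p_m*0.566770 + p_d*0.048545] = 0.754428

Answer: Price = V(0,0) = 0.7544


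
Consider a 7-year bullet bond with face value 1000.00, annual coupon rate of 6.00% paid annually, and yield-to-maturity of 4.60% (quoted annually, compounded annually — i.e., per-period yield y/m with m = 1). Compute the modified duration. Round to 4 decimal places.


Coupon per period c = face * coupon_rate / m = 60.000000
Periods per year m = 1; per-period yield y/m = 0.046000
Number of cashflows N = 7
Cashflows (t years, CF_t, discount factor 1/(1+y/m)^(m*t), PV):
  t = 1.0000: CF_t = 60.000000, DF = 0.956023, PV = 57.361377
  t = 2.0000: CF_t = 60.000000, DF = 0.913980, PV = 54.838792
  t = 3.0000: CF_t = 60.000000, DF = 0.873786, PV = 52.427144
  t = 4.0000: CF_t = 60.000000, DF = 0.835359, PV = 50.121552
  t = 5.0000: CF_t = 60.000000, DF = 0.798623, PV = 47.917354
  t = 6.0000: CF_t = 60.000000, DF = 0.763501, PV = 45.810090
  t = 7.0000: CF_t = 1060.000000, DF = 0.729925, PV = 773.720446
Price P = sum_t PV_t = 1082.196755
First compute Macaulay numerator sum_t t * PV_t:
  t * PV_t at t = 1.0000: 57.361377
  t * PV_t at t = 2.0000: 109.677584
  t * PV_t at t = 3.0000: 157.281431
  t * PV_t at t = 4.0000: 200.486209
  t * PV_t at t = 5.0000: 239.586770
  t * PV_t at t = 6.0000: 274.860539
  t * PV_t at t = 7.0000: 5416.043123
Macaulay duration D = 6455.297032 / 1082.196755 = 5.964994
Modified duration = D / (1 + y/m) = 5.964994 / (1 + 0.046000) = 5.702671

Answer: Modified duration = 5.7027


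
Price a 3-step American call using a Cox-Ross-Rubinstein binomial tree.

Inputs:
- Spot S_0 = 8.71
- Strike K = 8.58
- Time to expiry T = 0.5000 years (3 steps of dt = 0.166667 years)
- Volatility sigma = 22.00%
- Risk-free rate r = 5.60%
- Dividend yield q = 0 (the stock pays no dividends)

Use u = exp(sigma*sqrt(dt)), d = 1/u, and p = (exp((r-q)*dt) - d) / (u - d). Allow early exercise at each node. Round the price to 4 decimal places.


Answer: Price = V(0,0) = 0.7731

Derivation:
dt = T/N = 0.166667
u = exp(sigma*sqrt(dt)) = 1.093971; d = 1/u = 0.914101
p = (exp((r-q)*dt) - d) / (u - d) = 0.529693
Discount per step: exp(-r*dt) = 0.990710
Stock lattice S(k, i) with i counting down-moves:
  k=0: S(0,0) = 8.7100
  k=1: S(1,0) = 9.5285; S(1,1) = 7.9618
  k=2: S(2,0) = 10.4239; S(2,1) = 8.7100; S(2,2) = 7.2779
  k=3: S(3,0) = 11.4034; S(3,1) = 9.5285; S(3,2) = 7.9618; S(3,3) = 6.6527
Terminal payoffs V(N, i) = max(S_T - K, 0):
  V(3,0) = 2.823447; V(3,1) = 0.948491; V(3,2) = 0.000000; V(3,3) = 0.000000
Backward induction: V(k, i) = exp(-r*dt) * [p * V(k+1, i) + (1-p) * V(k+1, i+1)]; then take max(V_cont, immediate exercise) for American.
  V(2,0) = exp(-r*dt) * [p*2.823447 + (1-p)*0.948491] = 1.923605; exercise = 1.843898; V(2,0) = max -> 1.923605
  V(2,1) = exp(-r*dt) * [p*0.948491 + (1-p)*0.000000] = 0.497742; exercise = 0.130000; V(2,1) = max -> 0.497742
  V(2,2) = exp(-r*dt) * [p*0.000000 + (1-p)*0.000000] = 0.000000; exercise = 0.000000; V(2,2) = max -> 0.000000
  V(1,0) = exp(-r*dt) * [p*1.923605 + (1-p)*0.497742] = 1.241372; exercise = 0.948491; V(1,0) = max -> 1.241372
  V(1,1) = exp(-r*dt) * [p*0.497742 + (1-p)*0.000000] = 0.261202; exercise = 0.000000; V(1,1) = max -> 0.261202
  V(0,0) = exp(-r*dt) * [p*1.241372 + (1-p)*0.261202] = 0.773142; exercise = 0.130000; V(0,0) = max -> 0.773142


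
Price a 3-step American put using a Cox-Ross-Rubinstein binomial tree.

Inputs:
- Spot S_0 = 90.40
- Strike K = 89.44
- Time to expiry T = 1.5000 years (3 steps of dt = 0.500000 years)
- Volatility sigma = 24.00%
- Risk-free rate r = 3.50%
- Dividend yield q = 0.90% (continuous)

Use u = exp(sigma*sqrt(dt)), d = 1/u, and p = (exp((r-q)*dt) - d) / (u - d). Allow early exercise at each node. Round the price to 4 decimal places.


Answer: Price = V(0,0) = 9.2891

Derivation:
dt = T/N = 0.500000
u = exp(sigma*sqrt(dt)) = 1.184956; d = 1/u = 0.843913
p = (exp((r-q)*dt) - d) / (u - d) = 0.496042
Discount per step: exp(-r*dt) = 0.982652
Stock lattice S(k, i) with i counting down-moves:
  k=0: S(0,0) = 90.4000
  k=1: S(1,0) = 107.1200; S(1,1) = 76.2898
  k=2: S(2,0) = 126.9325; S(2,1) = 90.4000; S(2,2) = 64.3819
  k=3: S(3,0) = 150.4094; S(3,1) = 107.1200; S(3,2) = 76.2898; S(3,3) = 54.3328
Terminal payoffs V(N, i) = max(K - S_T, 0):
  V(3,0) = 0.000000; V(3,1) = 0.000000; V(3,2) = 13.150246; V(3,3) = 35.107239
Backward induction: V(k, i) = exp(-r*dt) * [p * V(k+1, i) + (1-p) * V(k+1, i+1)]; then take max(V_cont, immediate exercise) for American.
  V(2,0) = exp(-r*dt) * [p*0.000000 + (1-p)*0.000000] = 0.000000; exercise = 0.000000; V(2,0) = max -> 0.000000
  V(2,1) = exp(-r*dt) * [p*0.000000 + (1-p)*13.150246] = 6.512201; exercise = 0.000000; V(2,1) = max -> 6.512201
  V(2,2) = exp(-r*dt) * [p*13.150246 + (1-p)*35.107239] = 23.795553; exercise = 25.058069; V(2,2) = max -> 25.058069
  V(1,0) = exp(-r*dt) * [p*0.000000 + (1-p)*6.512201] = 3.224940; exercise = 0.000000; V(1,0) = max -> 3.224940
  V(1,1) = exp(-r*dt) * [p*6.512201 + (1-p)*25.058069] = 15.583423; exercise = 13.150246; V(1,1) = max -> 15.583423
  V(0,0) = exp(-r*dt) * [p*3.224940 + (1-p)*15.583423] = 9.289102; exercise = 0.000000; V(0,0) = max -> 9.289102


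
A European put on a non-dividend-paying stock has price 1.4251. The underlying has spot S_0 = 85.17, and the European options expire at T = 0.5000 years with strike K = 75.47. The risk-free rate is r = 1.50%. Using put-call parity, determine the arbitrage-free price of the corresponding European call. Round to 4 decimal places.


Put-call parity: C - P = S_0 * exp(-qT) - K * exp(-rT).
S_0 * exp(-qT) = 85.1700 * 1.00000000 = 85.17000000
K * exp(-rT) = 75.4700 * 0.99252805 = 74.90609230
C = P + S*exp(-qT) - K*exp(-rT)
C = 1.4251 + 85.17000000 - 74.90609230 = 11.6890

Answer: Call price = 11.6890


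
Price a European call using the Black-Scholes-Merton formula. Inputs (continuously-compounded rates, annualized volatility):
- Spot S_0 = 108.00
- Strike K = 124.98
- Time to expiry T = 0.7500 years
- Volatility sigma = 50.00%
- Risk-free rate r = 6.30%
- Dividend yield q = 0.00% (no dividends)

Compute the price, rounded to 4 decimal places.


Answer: Price = 14.3629

Derivation:
d1 = (ln(S/K) + (r - q + 0.5*sigma^2) * T) / (sigma * sqrt(T)) = -0.01159896
d2 = d1 - sigma * sqrt(T) = -0.44461166
exp(-rT) = 0.95384891; exp(-qT) = 1.00000000
C = S_0 * exp(-qT) * N(d1) - K * exp(-rT) * N(d2)
N(d1) = 0.49537279; N(d2) = 0.32830021
C = 108.0000 * 1.00000000 * 0.49537279 - 124.9800 * 0.95384891 * 0.32830021 = 14.3629


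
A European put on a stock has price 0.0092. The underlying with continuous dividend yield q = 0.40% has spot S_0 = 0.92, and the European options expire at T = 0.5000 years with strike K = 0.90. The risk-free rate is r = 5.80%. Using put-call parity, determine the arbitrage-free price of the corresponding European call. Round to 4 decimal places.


Answer: Call price = 0.0531

Derivation:
Put-call parity: C - P = S_0 * exp(-qT) - K * exp(-rT).
S_0 * exp(-qT) = 0.9200 * 0.99800200 = 0.91816184
K * exp(-rT) = 0.9000 * 0.97141646 = 0.87427482
C = P + S*exp(-qT) - K*exp(-rT)
C = 0.0092 + 0.91816184 - 0.87427482 = 0.0531


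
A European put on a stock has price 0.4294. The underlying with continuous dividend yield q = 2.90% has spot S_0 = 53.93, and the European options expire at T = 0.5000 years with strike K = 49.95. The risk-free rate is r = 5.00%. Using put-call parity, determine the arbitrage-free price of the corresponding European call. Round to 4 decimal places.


Put-call parity: C - P = S_0 * exp(-qT) - K * exp(-rT).
S_0 * exp(-qT) = 53.9300 * 0.98560462 = 53.15365709
K * exp(-rT) = 49.9500 * 0.97530991 = 48.71673011
C = P + S*exp(-qT) - K*exp(-rT)
C = 0.4294 + 53.15365709 - 48.71673011 = 4.8663

Answer: Call price = 4.8663


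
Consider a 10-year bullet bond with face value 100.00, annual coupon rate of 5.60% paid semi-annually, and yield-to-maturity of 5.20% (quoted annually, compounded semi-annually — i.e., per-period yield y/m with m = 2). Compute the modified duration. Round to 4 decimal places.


Coupon per period c = face * coupon_rate / m = 2.800000
Periods per year m = 2; per-period yield y/m = 0.026000
Number of cashflows N = 20
Cashflows (t years, CF_t, discount factor 1/(1+y/m)^(m*t), PV):
  t = 0.5000: CF_t = 2.800000, DF = 0.974659, PV = 2.729045
  t = 1.0000: CF_t = 2.800000, DF = 0.949960, PV = 2.659888
  t = 1.5000: CF_t = 2.800000, DF = 0.925887, PV = 2.592483
  t = 2.0000: CF_t = 2.800000, DF = 0.902424, PV = 2.526787
  t = 2.5000: CF_t = 2.800000, DF = 0.879555, PV = 2.462755
  t = 3.0000: CF_t = 2.800000, DF = 0.857266, PV = 2.400346
  t = 3.5000: CF_t = 2.800000, DF = 0.835542, PV = 2.339519
  t = 4.0000: CF_t = 2.800000, DF = 0.814369, PV = 2.280233
  t = 4.5000: CF_t = 2.800000, DF = 0.793732, PV = 2.222449
  t = 5.0000: CF_t = 2.800000, DF = 0.773618, PV = 2.166130
  t = 5.5000: CF_t = 2.800000, DF = 0.754013, PV = 2.111237
  t = 6.0000: CF_t = 2.800000, DF = 0.734906, PV = 2.057736
  t = 6.5000: CF_t = 2.800000, DF = 0.716282, PV = 2.005591
  t = 7.0000: CF_t = 2.800000, DF = 0.698131, PV = 1.954767
  t = 7.5000: CF_t = 2.800000, DF = 0.680440, PV = 1.905231
  t = 8.0000: CF_t = 2.800000, DF = 0.663197, PV = 1.856950
  t = 8.5000: CF_t = 2.800000, DF = 0.646390, PV = 1.809893
  t = 9.0000: CF_t = 2.800000, DF = 0.630010, PV = 1.764028
  t = 9.5000: CF_t = 2.800000, DF = 0.614045, PV = 1.719326
  t = 10.0000: CF_t = 102.800000, DF = 0.598484, PV = 61.524189
Price P = sum_t PV_t = 103.088582
First compute Macaulay numerator sum_t t * PV_t:
  t * PV_t at t = 0.5000: 1.364522
  t * PV_t at t = 1.0000: 2.659888
  t * PV_t at t = 1.5000: 3.888725
  t * PV_t at t = 2.0000: 5.053573
  t * PV_t at t = 2.5000: 6.156888
  t * PV_t at t = 3.0000: 7.201038
  t * PV_t at t = 3.5000: 8.188315
  t * PV_t at t = 4.0000: 9.120930
  t * PV_t at t = 4.5000: 10.001020
  t * PV_t at t = 5.0000: 10.830648
  t * PV_t at t = 5.5000: 11.611805
  t * PV_t at t = 6.0000: 12.346417
  t * PV_t at t = 6.5000: 13.036341
  t * PV_t at t = 7.0000: 13.683368
  t * PV_t at t = 7.5000: 14.289232
  t * PV_t at t = 8.0000: 14.855602
  t * PV_t at t = 8.5000: 15.384090
  t * PV_t at t = 9.0000: 15.876254
  t * PV_t at t = 9.5000: 16.333595
  t * PV_t at t = 10.0000: 615.241892
Macaulay duration D = 807.124145 / 103.088582 = 7.829423
Modified duration = D / (1 + y/m) = 7.829423 / (1 + 0.026000) = 7.631017

Answer: Modified duration = 7.6310


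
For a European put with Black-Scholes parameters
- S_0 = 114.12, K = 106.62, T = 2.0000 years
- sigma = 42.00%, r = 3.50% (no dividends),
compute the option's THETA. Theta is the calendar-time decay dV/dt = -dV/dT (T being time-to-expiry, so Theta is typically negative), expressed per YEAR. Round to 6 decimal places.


d1 = 0.5292852766; d2 = -0.0646844196
phi(d1) = 0.3467989765; exp(-qT) = 1.0000000000; exp(-rT) = 0.9323938199
Theta = -S*exp(-qT)*phi(d1)*sigma/(2*sqrt(T)) + r*K*exp(-rT)*N(-d2) - q*S*exp(-qT)*N(-d1)
N(-d1) = 0.2983037838; N(-d2) = 0.5257873659; sqrt(T) = 1.4142135624
Term 1 = -114.1200 * 1.0000000000 * 0.3467989765 * 0.4200 / (2 * 1.4142135624) = -5.8768399997
Term 2 = 0.0350 * 106.6200 * 0.9323938199 * 0.5257873659 = 1.8294319313
Term 3 = 0 (no dividend yield, q = 0)
Theta = -5.8768399997 + (1.8294319313) + (0.0000000000) = -4.047408

Answer: Theta = -4.047408


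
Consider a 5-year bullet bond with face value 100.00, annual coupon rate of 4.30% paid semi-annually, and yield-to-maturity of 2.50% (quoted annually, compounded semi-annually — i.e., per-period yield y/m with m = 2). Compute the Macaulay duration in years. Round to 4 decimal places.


Answer: Macaulay duration = 4.5735 years

Derivation:
Coupon per period c = face * coupon_rate / m = 2.150000
Periods per year m = 2; per-period yield y/m = 0.012500
Number of cashflows N = 10
Cashflows (t years, CF_t, discount factor 1/(1+y/m)^(m*t), PV):
  t = 0.5000: CF_t = 2.150000, DF = 0.987654, PV = 2.123457
  t = 1.0000: CF_t = 2.150000, DF = 0.975461, PV = 2.097241
  t = 1.5000: CF_t = 2.150000, DF = 0.963418, PV = 2.071349
  t = 2.0000: CF_t = 2.150000, DF = 0.951524, PV = 2.045777
  t = 2.5000: CF_t = 2.150000, DF = 0.939777, PV = 2.020521
  t = 3.0000: CF_t = 2.150000, DF = 0.928175, PV = 1.995576
  t = 3.5000: CF_t = 2.150000, DF = 0.916716, PV = 1.970939
  t = 4.0000: CF_t = 2.150000, DF = 0.905398, PV = 1.946607
  t = 4.5000: CF_t = 2.150000, DF = 0.894221, PV = 1.922574
  t = 5.0000: CF_t = 102.150000, DF = 0.883181, PV = 90.216932
Price P = sum_t PV_t = 108.410973
Macaulay numerator sum_t t * PV_t:
  t * PV_t at t = 0.5000: 1.061728
  t * PV_t at t = 1.0000: 2.097241
  t * PV_t at t = 1.5000: 3.107024
  t * PV_t at t = 2.0000: 4.091554
  t * PV_t at t = 2.5000: 5.051302
  t * PV_t at t = 3.0000: 5.986728
  t * PV_t at t = 3.5000: 6.898287
  t * PV_t at t = 4.0000: 7.786427
  t * PV_t at t = 4.5000: 8.651585
  t * PV_t at t = 5.0000: 451.084658
Macaulay duration D = (sum_t t * PV_t) / P = 495.816535 / 108.410973 = 4.573490


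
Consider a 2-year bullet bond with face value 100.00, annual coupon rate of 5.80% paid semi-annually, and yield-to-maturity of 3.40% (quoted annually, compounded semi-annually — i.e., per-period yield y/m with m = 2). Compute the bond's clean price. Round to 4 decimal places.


Coupon per period c = face * coupon_rate / m = 2.900000
Periods per year m = 2; per-period yield y/m = 0.017000
Number of cashflows N = 4
Cashflows (t years, CF_t, discount factor 1/(1+y/m)^(m*t), PV):
  t = 0.5000: CF_t = 2.900000, DF = 0.983284, PV = 2.851524
  t = 1.0000: CF_t = 2.900000, DF = 0.966848, PV = 2.803858
  t = 1.5000: CF_t = 2.900000, DF = 0.950686, PV = 2.756990
  t = 2.0000: CF_t = 102.900000, DF = 0.934795, PV = 96.190363
Price P = sum_t PV_t = 104.602735

Answer: Price = 104.6027


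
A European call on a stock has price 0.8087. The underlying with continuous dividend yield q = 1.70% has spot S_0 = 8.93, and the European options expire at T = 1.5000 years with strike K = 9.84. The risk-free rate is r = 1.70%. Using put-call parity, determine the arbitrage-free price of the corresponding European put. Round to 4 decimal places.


Answer: Put price = 1.6958

Derivation:
Put-call parity: C - P = S_0 * exp(-qT) - K * exp(-rT).
S_0 * exp(-qT) = 8.9300 * 0.97482238 = 8.70516384
K * exp(-rT) = 9.8400 * 0.97482238 = 9.59225221
P = C - S*exp(-qT) + K*exp(-rT)
P = 0.8087 - 8.70516384 + 9.59225221 = 1.6958


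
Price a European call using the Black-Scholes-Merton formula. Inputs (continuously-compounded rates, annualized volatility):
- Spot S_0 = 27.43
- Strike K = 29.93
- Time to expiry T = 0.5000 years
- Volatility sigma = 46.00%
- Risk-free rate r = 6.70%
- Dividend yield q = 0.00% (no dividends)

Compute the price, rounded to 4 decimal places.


d1 = (ln(S/K) + (r - q + 0.5*sigma^2) * T) / (sigma * sqrt(T)) = -0.00253334
d2 = d1 - sigma * sqrt(T) = -0.32780246
exp(-rT) = 0.96705491; exp(-qT) = 1.00000000
C = S_0 * exp(-qT) * N(d1) - K * exp(-rT) * N(d2)
N(d1) = 0.49898935; N(d2) = 0.37153051
C = 27.4300 * 1.00000000 * 0.49898935 - 29.9300 * 0.96705491 * 0.37153051 = 2.9337

Answer: Price = 2.9337


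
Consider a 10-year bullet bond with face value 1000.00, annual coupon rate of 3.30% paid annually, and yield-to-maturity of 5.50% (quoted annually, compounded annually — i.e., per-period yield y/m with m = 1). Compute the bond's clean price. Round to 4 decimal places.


Coupon per period c = face * coupon_rate / m = 33.000000
Periods per year m = 1; per-period yield y/m = 0.055000
Number of cashflows N = 10
Cashflows (t years, CF_t, discount factor 1/(1+y/m)^(m*t), PV):
  t = 1.0000: CF_t = 33.000000, DF = 0.947867, PV = 31.279621
  t = 2.0000: CF_t = 33.000000, DF = 0.898452, PV = 29.648930
  t = 3.0000: CF_t = 33.000000, DF = 0.851614, PV = 28.103251
  t = 4.0000: CF_t = 33.000000, DF = 0.807217, PV = 26.638153
  t = 5.0000: CF_t = 33.000000, DF = 0.765134, PV = 25.249434
  t = 6.0000: CF_t = 33.000000, DF = 0.725246, PV = 23.933112
  t = 7.0000: CF_t = 33.000000, DF = 0.687437, PV = 22.685415
  t = 8.0000: CF_t = 33.000000, DF = 0.651599, PV = 21.502763
  t = 9.0000: CF_t = 33.000000, DF = 0.617629, PV = 20.381766
  t = 10.0000: CF_t = 1033.000000, DF = 0.585431, PV = 604.749789
Price P = sum_t PV_t = 834.172232

Answer: Price = 834.1722


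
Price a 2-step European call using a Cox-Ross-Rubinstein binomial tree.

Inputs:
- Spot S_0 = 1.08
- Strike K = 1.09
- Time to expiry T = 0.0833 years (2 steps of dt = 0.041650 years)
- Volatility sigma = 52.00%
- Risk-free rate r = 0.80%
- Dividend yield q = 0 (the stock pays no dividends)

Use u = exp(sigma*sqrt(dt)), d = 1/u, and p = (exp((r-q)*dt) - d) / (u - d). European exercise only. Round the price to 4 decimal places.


dt = T/N = 0.041650
u = exp(sigma*sqrt(dt)) = 1.111959; d = 1/u = 0.899314
p = (exp((r-q)*dt) - d) / (u - d) = 0.475061
Discount per step: exp(-r*dt) = 0.999667
Stock lattice S(k, i) with i counting down-moves:
  k=0: S(0,0) = 1.0800
  k=1: S(1,0) = 1.2009; S(1,1) = 0.9713
  k=2: S(2,0) = 1.3354; S(2,1) = 1.0800; S(2,2) = 0.8735
Terminal payoffs V(N, i) = max(S_T - K, 0):
  V(2,0) = 0.245369; V(2,1) = 0.000000; V(2,2) = 0.000000
Backward induction: V(k, i) = exp(-r*dt) * [p * V(k+1, i) + (1-p) * V(k+1, i+1)].
  V(1,0) = exp(-r*dt) * [p*0.245369 + (1-p)*0.000000] = 0.116526
  V(1,1) = exp(-r*dt) * [p*0.000000 + (1-p)*0.000000] = 0.000000
  V(0,0) = exp(-r*dt) * [p*0.116526 + (1-p)*0.000000] = 0.055339

Answer: Price = V(0,0) = 0.0553


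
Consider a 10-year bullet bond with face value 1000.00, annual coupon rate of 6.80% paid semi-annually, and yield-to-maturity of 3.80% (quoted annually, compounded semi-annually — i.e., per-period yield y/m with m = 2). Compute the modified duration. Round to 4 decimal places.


Coupon per period c = face * coupon_rate / m = 34.000000
Periods per year m = 2; per-period yield y/m = 0.019000
Number of cashflows N = 20
Cashflows (t years, CF_t, discount factor 1/(1+y/m)^(m*t), PV):
  t = 0.5000: CF_t = 34.000000, DF = 0.981354, PV = 33.366045
  t = 1.0000: CF_t = 34.000000, DF = 0.963056, PV = 32.743911
  t = 1.5000: CF_t = 34.000000, DF = 0.945099, PV = 32.133377
  t = 2.0000: CF_t = 34.000000, DF = 0.927477, PV = 31.534226
  t = 2.5000: CF_t = 34.000000, DF = 0.910184, PV = 30.946248
  t = 3.0000: CF_t = 34.000000, DF = 0.893213, PV = 30.369232
  t = 3.5000: CF_t = 34.000000, DF = 0.876558, PV = 29.802976
  t = 4.0000: CF_t = 34.000000, DF = 0.860214, PV = 29.247277
  t = 4.5000: CF_t = 34.000000, DF = 0.844175, PV = 28.701941
  t = 5.0000: CF_t = 34.000000, DF = 0.828434, PV = 28.166772
  t = 5.5000: CF_t = 34.000000, DF = 0.812988, PV = 27.641582
  t = 6.0000: CF_t = 34.000000, DF = 0.797829, PV = 27.126184
  t = 6.5000: CF_t = 34.000000, DF = 0.782953, PV = 26.620397
  t = 7.0000: CF_t = 34.000000, DF = 0.768354, PV = 26.124040
  t = 7.5000: CF_t = 34.000000, DF = 0.754028, PV = 25.636938
  t = 8.0000: CF_t = 34.000000, DF = 0.739968, PV = 25.158919
  t = 8.5000: CF_t = 34.000000, DF = 0.726171, PV = 24.689812
  t = 9.0000: CF_t = 34.000000, DF = 0.712631, PV = 24.229453
  t = 9.5000: CF_t = 34.000000, DF = 0.699343, PV = 23.777677
  t = 10.0000: CF_t = 1034.000000, DF = 0.686304, PV = 709.637992
Price P = sum_t PV_t = 1247.654999
First compute Macaulay numerator sum_t t * PV_t:
  t * PV_t at t = 0.5000: 16.683023
  t * PV_t at t = 1.0000: 32.743911
  t * PV_t at t = 1.5000: 48.200065
  t * PV_t at t = 2.0000: 63.068453
  t * PV_t at t = 2.5000: 77.365619
  t * PV_t at t = 3.0000: 91.107697
  t * PV_t at t = 3.5000: 104.310415
  t * PV_t at t = 4.0000: 116.989110
  t * PV_t at t = 4.5000: 129.158733
  t * PV_t at t = 5.0000: 140.833860
  t * PV_t at t = 5.5000: 152.028700
  t * PV_t at t = 6.0000: 162.757106
  t * PV_t at t = 6.5000: 173.032579
  t * PV_t at t = 7.0000: 182.868280
  t * PV_t at t = 7.5000: 192.277037
  t * PV_t at t = 8.0000: 201.271350
  t * PV_t at t = 8.5000: 209.863405
  t * PV_t at t = 9.0000: 218.065075
  t * PV_t at t = 9.5000: 225.887930
  t * PV_t at t = 10.0000: 7096.379925
Macaulay duration D = 9634.892272 / 1247.654999 = 7.722401
Modified duration = D / (1 + y/m) = 7.722401 / (1 + 0.019000) = 7.578411

Answer: Modified duration = 7.5784


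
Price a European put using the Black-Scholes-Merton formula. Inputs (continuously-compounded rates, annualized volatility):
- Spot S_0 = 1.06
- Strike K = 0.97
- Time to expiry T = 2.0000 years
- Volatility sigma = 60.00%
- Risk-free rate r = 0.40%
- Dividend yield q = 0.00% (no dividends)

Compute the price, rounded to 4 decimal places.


d1 = (ln(S/K) + (r - q + 0.5*sigma^2) * T) / (sigma * sqrt(T)) = 0.53825925
d2 = d1 - sigma * sqrt(T) = -0.31026889
exp(-rT) = 0.99203191; exp(-qT) = 1.00000000
P = K * exp(-rT) * N(-d2) - S_0 * exp(-qT) * N(-d1)
N(-d1) = 0.29519904; N(-d2) = 0.62182176
P = 0.9700 * 0.99203191 * 0.62182176 - 1.0600 * 1.00000000 * 0.29519904 = 0.2855

Answer: Price = 0.2855


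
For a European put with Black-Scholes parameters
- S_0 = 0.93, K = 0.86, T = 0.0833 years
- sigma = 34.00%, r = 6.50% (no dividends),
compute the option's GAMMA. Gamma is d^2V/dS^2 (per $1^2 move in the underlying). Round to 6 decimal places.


Answer: Gamma = 2.911257

Derivation:
d1 = 0.9016764959; d2 = 0.8035465820
phi(d1) = 0.2656836975; exp(-qT) = 1.0000000000; exp(-rT) = 0.9946001320
Gamma = exp(-qT) * phi(d1) / (S * sigma * sqrt(T)) = 1.0000000000 * 0.2656836975 / (0.9300 * 0.3400 * 0.2886173938) = 2.911257


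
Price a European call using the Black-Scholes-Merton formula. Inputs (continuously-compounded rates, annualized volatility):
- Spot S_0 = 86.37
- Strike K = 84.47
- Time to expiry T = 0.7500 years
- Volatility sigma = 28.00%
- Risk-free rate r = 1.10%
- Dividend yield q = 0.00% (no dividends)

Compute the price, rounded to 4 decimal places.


d1 = (ln(S/K) + (r - q + 0.5*sigma^2) * T) / (sigma * sqrt(T)) = 0.24699849
d2 = d1 - sigma * sqrt(T) = 0.00451138
exp(-rT) = 0.99178394; exp(-qT) = 1.00000000
C = S_0 * exp(-qT) * N(d1) - K * exp(-rT) * N(d2)
N(d1) = 0.59754530; N(d2) = 0.50179977
C = 86.3700 * 1.00000000 * 0.59754530 - 84.4700 * 0.99178394 * 0.50179977 = 9.5712

Answer: Price = 9.5712
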